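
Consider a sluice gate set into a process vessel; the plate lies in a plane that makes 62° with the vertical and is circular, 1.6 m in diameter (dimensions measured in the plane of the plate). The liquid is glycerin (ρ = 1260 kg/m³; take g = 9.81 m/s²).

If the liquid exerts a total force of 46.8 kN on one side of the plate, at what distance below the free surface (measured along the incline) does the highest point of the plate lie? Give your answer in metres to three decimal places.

y_top ≈ 3.211 m

γ = ρg = 1260 × 9.81 / 1000 = 12.3606 kN/m³.
A = π(0.8)² = 2.01062 m².
From F = γ·h_c·A, the centroid depth is h_c = 46.8/(12.3606 × 2.01062) = 1.88311 m.
The plate makes 62° with the vertical, i.e. θ = 90° − 62° = 28° to the horizontal. Measuring y along the incline from the free-surface line, vertical depth h = y·sinθ with sinθ = 0.469472.
Along the incline, y_c = h_c/sinθ = 1.88311/0.469472 = 4.01112 m.
The centroid is at the centre, 0.8 m below the top of the plate, so the highest point sits at y_top = 4.01112 − 0.8 = 3.21112 m along the incline.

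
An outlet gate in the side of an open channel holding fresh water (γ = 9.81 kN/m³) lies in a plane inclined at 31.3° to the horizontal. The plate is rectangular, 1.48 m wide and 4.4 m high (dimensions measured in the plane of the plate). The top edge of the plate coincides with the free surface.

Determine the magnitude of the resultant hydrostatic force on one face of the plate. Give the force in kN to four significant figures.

F ≈ 73.01 kN

γ = 9.81 kN/m³.
Let θ = 31.3° be the plate's angle to the horizontal; measure y along the incline from where the plane meets the free surface. Vertical depth h = y·sinθ with sinθ = 0.519519.
The centroid lies 4.4/2 = 2.2 m below the top edge, so y_c = 2.2 m and h_c = 2.2 × 0.519519 = 1.14294 m.
A = 1.48 × 4.4 = 6.512 m².
Resultant F = γ·h_c·A = 9.81 × 1.14294 × 6.512 = 73.0141 kN.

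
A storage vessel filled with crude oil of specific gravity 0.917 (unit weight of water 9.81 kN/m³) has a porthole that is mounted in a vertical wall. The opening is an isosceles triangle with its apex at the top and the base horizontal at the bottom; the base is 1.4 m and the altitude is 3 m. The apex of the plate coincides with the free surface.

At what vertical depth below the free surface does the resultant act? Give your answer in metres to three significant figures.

γ = 0.917 × 9.81 = 8.99577 kN/m³.
With the apex up, the centroid sits 2h/3 = 2 × 3/3 = 2 m below the apex, so the centroid depth is h_c = 2 m.
A = ½ × 1.4 × 3 = 2.1 m².
Resultant F = γ·h_c·A = 8.99577 × 2 × 2.1 = 37.7822 kN.
I_c = b·h³/36 = 1.4 × 3³/36 = 1.05 m⁴.
Centre of pressure: y_p = y_c + I_c/(y_c·A) = 2 + 1.05/(2 × 2.1) = 2 + 0.25 = 2.25 m along the plane.

h_p = 2.25 m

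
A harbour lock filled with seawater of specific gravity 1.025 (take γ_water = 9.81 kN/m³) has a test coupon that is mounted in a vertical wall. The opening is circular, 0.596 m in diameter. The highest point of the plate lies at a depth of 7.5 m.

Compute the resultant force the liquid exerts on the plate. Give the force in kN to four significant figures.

F ≈ 21.88 kN

γ = 1.025 × 9.81 = 10.05525 kN/m³.
The centroid is at the centre, 0.298 m below the top of the plate, so the centroid depth is h_c = 7.5 + 0.298 = 7.798 m.
A = π(0.298)² = 0.278986 m².
Resultant F = γ·h_c·A = 10.05525 × 7.798 × 0.278986 = 21.8755 kN.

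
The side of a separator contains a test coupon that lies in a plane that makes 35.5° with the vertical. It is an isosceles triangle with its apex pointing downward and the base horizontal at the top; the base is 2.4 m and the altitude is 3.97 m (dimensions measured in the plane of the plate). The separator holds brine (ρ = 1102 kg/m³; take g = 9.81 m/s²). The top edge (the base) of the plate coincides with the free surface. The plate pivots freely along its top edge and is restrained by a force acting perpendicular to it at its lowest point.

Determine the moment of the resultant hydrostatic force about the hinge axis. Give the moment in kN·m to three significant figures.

γ = ρg = 1102 × 9.81 / 1000 = 10.81062 kN/m³.
The plate makes 35.5° with the vertical, i.e. θ = 90° − 35.5° = 54.5° to the horizontal. Measuring y along the incline from the free-surface line, vertical depth h = y·sinθ with sinθ = 0.814116.
With the apex down, the centroid sits h/3 = 3.97/3 = 1.32333 m below the base (the top edge), so y_c = 1.32333 m and h_c = 1.32333 × 0.814116 = 1.07734 m.
A = ½ × 2.4 × 3.97 = 4.764 m².
Resultant F = γ·h_c·A = 10.81062 × 1.07734 × 4.764 = 55.4849 kN.
I_c = b·h³/36 = 2.4 × 3.97³/36 = 4.17138 m⁴.
Centre of pressure: y_p = y_c + I_c/(y_c·A) = 1.32333 + 4.17138/(1.32333 × 4.764) = 1.32333 + 0.661668 = 1.985 m along the plane.
The resultant acts 1.32333 + 0.661668 = 1.985 m (along the plate) below the hinge at the top edge, so the moment about the hinge is M = F × 1.985 = 55.4849 × 1.985 = 110.138 kN·m.

M ≈ 110 kN·m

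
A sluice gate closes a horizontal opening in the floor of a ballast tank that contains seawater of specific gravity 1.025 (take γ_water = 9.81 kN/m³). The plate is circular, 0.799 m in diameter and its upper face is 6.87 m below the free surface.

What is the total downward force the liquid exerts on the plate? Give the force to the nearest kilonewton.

γ = 1.025 × 9.81 = 10.05525 kN/m³.
The plate is horizontal, so pressure is uniform at p = γ·h = 10.05525 × 6.87 = 69.0796 kN/m².
A = π(0.3995)² = 0.501399 m².
F = p·A = 69.0796 × 0.501399 = 34.6364 kN.

F ≈ 35 kN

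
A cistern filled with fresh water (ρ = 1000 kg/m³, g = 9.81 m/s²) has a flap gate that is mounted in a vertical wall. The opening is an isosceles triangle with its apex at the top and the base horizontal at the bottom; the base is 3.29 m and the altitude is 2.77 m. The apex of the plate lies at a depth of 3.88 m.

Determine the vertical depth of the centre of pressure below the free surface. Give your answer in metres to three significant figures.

γ = ρg = 1000 × 9.81 = 9810 N/m³ = 9.81 kN/m³.
With the apex up, the centroid sits 2h/3 = 2 × 2.77/3 = 1.84667 m below the apex, so the centroid depth is h_c = 3.88 + 1.84667 = 5.72667 m.
A = ½ × 3.29 × 2.77 = 4.55665 m².
Resultant F = γ·h_c·A = 9.81 × 5.72667 × 4.55665 = 255.986 kN.
I_c = b·h³/36 = 3.29 × 2.77³/36 = 1.94237 m⁴.
Centre of pressure: y_p = y_c + I_c/(y_c·A) = 5.72667 + 1.94237/(5.72667 × 4.55665) = 5.72667 + 0.0744362 = 5.80111 m along the plane.

h_p = 5.80 m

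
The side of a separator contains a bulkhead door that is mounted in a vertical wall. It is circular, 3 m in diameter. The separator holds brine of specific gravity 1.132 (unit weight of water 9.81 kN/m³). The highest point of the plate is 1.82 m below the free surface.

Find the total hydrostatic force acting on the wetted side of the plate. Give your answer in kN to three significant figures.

γ = 1.132 × 9.81 = 11.10492 kN/m³.
The centroid is at the centre, 1.5 m below the top of the plate, so the centroid depth is h_c = 1.82 + 1.5 = 3.32 m.
A = π(1.5)² = 7.06858 m².
Resultant F = γ·h_c·A = 11.10492 × 3.32 × 7.06858 = 260.607 kN.

F ≈ 261 kN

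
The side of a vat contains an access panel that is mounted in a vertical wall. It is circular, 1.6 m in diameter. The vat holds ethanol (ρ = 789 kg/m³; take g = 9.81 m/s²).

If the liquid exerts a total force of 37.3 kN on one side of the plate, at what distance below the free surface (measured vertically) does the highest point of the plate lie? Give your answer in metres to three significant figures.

d_top ≈ 1.60 m

γ = ρg = 789 × 9.81 / 1000 = 7.74009 kN/m³.
A = π(0.8)² = 2.01062 m².
From F = γ·h_c·A, the centroid depth is h_c = 37.3/(7.74009 × 2.01062) = 2.39681 m.
The centroid is at the centre, 0.8 m below the top of the plate, so the highest point sits at h_top = 2.39681 − 0.8 = 1.59681 m below the surface.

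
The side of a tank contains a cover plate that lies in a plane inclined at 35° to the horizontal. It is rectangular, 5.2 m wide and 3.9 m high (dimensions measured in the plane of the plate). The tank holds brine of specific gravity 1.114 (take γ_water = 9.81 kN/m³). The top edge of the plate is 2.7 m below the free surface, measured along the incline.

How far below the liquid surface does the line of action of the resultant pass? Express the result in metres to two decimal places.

γ = 1.114 × 9.81 = 10.92834 kN/m³.
Let θ = 35° be the plate's angle to the horizontal; measure y along the incline from where the plane meets the free surface. Vertical depth h = y·sinθ with sinθ = 0.573576.
The centroid lies 3.9/2 = 1.95 m below the top edge, so y_c = 2.7 + 1.95 = 4.65 m and h_c = 4.65 × 0.573576 = 2.66713 m.
A = 5.2 × 3.9 = 20.28 m².
Resultant F = γ·h_c·A = 10.92834 × 2.66713 × 20.28 = 591.107 kN.
I_c = b·h³/12 = 5.2 × 3.9³/12 = 25.7049 m⁴.
Centre of pressure: y_p = y_c + I_c/(y_c·A) = 4.65 + 25.7049/(4.65 × 20.28) = 4.65 + 0.272581 = 4.92258 m along the plane.
Vertically, h_p = y_p·sinθ = 4.92258 × 0.573576 = 2.82347 m.

h_p = 2.82 m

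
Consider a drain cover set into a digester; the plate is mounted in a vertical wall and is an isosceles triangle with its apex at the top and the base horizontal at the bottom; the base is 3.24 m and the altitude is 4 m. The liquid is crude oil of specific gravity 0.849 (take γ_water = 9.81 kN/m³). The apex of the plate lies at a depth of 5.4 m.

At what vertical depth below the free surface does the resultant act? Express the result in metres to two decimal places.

h_p = 8.18 m

γ = 0.849 × 9.81 = 8.32869 kN/m³.
With the apex up, the centroid sits 2h/3 = 2 × 4/3 = 2.66667 m below the apex, so the centroid depth is h_c = 5.4 + 2.66667 = 8.06667 m.
A = ½ × 3.24 × 4 = 6.48 m².
Resultant F = γ·h_c·A = 8.32869 × 8.06667 × 6.48 = 435.357 kN.
I_c = b·h³/36 = 3.24 × 4³/36 = 5.76 m⁴.
Centre of pressure: y_p = y_c + I_c/(y_c·A) = 8.06667 + 5.76/(8.06667 × 6.48) = 8.06667 + 0.110193 = 8.17686 m along the plane.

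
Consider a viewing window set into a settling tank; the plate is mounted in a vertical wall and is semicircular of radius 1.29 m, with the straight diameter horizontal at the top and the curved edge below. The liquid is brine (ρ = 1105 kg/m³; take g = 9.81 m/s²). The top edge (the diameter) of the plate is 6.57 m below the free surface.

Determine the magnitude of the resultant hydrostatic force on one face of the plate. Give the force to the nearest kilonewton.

γ = ρg = 1105 × 9.81 / 1000 = 10.84005 kN/m³.
The centroid of a semicircle lies 4r/(3π) = 0.547493 m from the diameter, here below the top edge, so the centroid depth is h_c = 6.57 + 0.547493 = 7.11749 m.
A = πr²/2 = π × 1.29²/2 = 2.61396 m².
Resultant F = γ·h_c·A = 10.84005 × 7.11749 × 2.61396 = 201.677 kN.

F ≈ 202 kN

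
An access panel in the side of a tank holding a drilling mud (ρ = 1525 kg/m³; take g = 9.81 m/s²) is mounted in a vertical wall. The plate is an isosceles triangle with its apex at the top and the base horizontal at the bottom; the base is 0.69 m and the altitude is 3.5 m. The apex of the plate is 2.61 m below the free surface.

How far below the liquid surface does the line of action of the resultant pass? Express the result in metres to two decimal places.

h_p = 5.08 m

γ = ρg = 1525 × 9.81 / 1000 = 14.96025 kN/m³.
With the apex up, the centroid sits 2h/3 = 2 × 3.5/3 = 2.33333 m below the apex, so the centroid depth is h_c = 2.61 + 2.33333 = 4.94333 m.
A = ½ × 0.69 × 3.5 = 1.2075 m².
Resultant F = γ·h_c·A = 14.96025 × 4.94333 × 1.2075 = 89.2988 kN.
I_c = b·h³/36 = 0.69 × 3.5³/36 = 0.821771 m⁴.
Centre of pressure: y_p = y_c + I_c/(y_c·A) = 4.94333 + 0.821771/(4.94333 × 1.2075) = 4.94333 + 0.137672 = 5.081 m along the plane.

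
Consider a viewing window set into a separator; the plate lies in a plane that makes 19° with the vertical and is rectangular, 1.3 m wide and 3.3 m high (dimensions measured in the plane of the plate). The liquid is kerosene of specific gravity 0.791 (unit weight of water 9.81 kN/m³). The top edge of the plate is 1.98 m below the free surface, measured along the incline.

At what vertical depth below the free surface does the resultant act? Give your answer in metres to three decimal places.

h_p = 3.669 m

γ = 0.791 × 9.81 = 7.75971 kN/m³.
The plate makes 19° with the vertical, i.e. θ = 90° − 19° = 71° to the horizontal. Measuring y along the incline from the free-surface line, vertical depth h = y·sinθ with sinθ = 0.945519.
The centroid lies 3.3/2 = 1.65 m below the top edge, so y_c = 1.98 + 1.65 = 3.63 m and h_c = 3.63 × 0.945519 = 3.43223 m.
A = 1.3 × 3.3 = 4.29 m².
Resultant F = γ·h_c·A = 7.75971 × 3.43223 × 4.29 = 114.256 kN.
I_c = b·h³/12 = 1.3 × 3.3³/12 = 3.89317 m⁴.
Centre of pressure: y_p = y_c + I_c/(y_c·A) = 3.63 + 3.89317/(3.63 × 4.29) = 3.63 + 0.25 = 3.88 m along the plane.
Vertically, h_p = y_p·sinθ = 3.88 × 0.945519 = 3.66861 m.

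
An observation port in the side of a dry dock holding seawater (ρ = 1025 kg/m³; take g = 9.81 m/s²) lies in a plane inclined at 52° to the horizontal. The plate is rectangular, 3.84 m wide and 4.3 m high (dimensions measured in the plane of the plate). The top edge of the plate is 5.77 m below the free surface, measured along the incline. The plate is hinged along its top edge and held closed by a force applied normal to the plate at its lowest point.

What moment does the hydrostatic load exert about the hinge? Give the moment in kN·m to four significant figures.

M ≈ 2429 kN·m

γ = ρg = 1025 × 9.81 / 1000 = 10.05525 kN/m³.
Let θ = 52° be the plate's angle to the horizontal; measure y along the incline from where the plane meets the free surface. Vertical depth h = y·sinθ with sinθ = 0.788011.
The centroid lies 4.3/2 = 2.15 m below the top edge, so y_c = 5.77 + 2.15 = 7.92 m and h_c = 7.92 × 0.788011 = 6.24105 m.
A = 3.84 × 4.3 = 16.512 m².
Resultant F = γ·h_c·A = 10.05525 × 6.24105 × 16.512 = 1036.22 kN.
I_c = b·h³/12 = 3.84 × 4.3³/12 = 25.4422 m⁴.
Centre of pressure: y_p = y_c + I_c/(y_c·A) = 7.92 + 25.4422/(7.92 × 16.512) = 7.92 + 0.194549 = 8.11455 m along the plane.
The resultant acts 2.15 + 0.194549 = 2.34455 m (along the plate) below the hinge at the top edge, so the moment about the hinge is M = F × 2.34455 = 1036.22 × 2.34455 = 2429.47 kN·m.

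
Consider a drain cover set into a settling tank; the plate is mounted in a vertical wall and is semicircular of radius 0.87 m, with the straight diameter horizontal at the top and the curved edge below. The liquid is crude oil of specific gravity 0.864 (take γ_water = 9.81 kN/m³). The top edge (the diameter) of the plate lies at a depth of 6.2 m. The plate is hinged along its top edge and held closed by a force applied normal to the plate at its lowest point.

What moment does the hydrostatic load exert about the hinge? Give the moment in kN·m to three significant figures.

M ≈ 25.0 kN·m

γ = 0.864 × 9.81 = 8.47584 kN/m³.
The centroid of a semicircle lies 4r/(3π) = 0.369239 m from the diameter, here below the top edge, so the centroid depth is h_c = 6.2 + 0.369239 = 6.56924 m.
A = πr²/2 = π × 0.87²/2 = 1.18894 m².
Resultant F = γ·h_c·A = 8.47584 × 6.56924 × 1.18894 = 66.2 kN.
I_c = (π/8 − 8/(9π))·r⁴ = 0.109757 × 0.87⁴ = 0.0628795 m⁴.
Centre of pressure: y_p = y_c + I_c/(y_c·A) = 6.56924 + 0.0628795/(6.56924 × 1.18894) = 6.56924 + 0.00805071 = 6.57729 m along the plane.
The resultant acts 0.369239 + 0.00805071 = 0.37729 m (along the plate) below the hinge at the top edge, so the moment about the hinge is M = F × 0.37729 = 66.2 × 0.37729 = 24.9766 kN·m.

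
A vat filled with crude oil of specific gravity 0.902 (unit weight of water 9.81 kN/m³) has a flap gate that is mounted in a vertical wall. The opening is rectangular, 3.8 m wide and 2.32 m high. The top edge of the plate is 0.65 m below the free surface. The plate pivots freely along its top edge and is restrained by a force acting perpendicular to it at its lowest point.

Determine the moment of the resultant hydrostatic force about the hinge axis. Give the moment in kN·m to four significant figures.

γ = 0.902 × 9.81 = 8.84862 kN/m³.
The centroid lies 2.32/2 = 1.16 m below the top edge, so the centroid depth is h_c = 0.65 + 1.16 = 1.81 m.
A = 3.8 × 2.32 = 8.816 m².
Resultant F = γ·h_c·A = 8.84862 × 1.81 × 8.816 = 141.197 kN.
I_c = b·h³/12 = 3.8 × 2.32³/12 = 3.95427 m⁴.
Centre of pressure: y_p = y_c + I_c/(y_c·A) = 1.81 + 3.95427/(1.81 × 8.816) = 1.81 + 0.247808 = 2.05781 m along the plane.
The resultant acts 1.16 + 0.247808 = 1.40781 m (along the plate) below the hinge at the top edge, so the moment about the hinge is M = F × 1.40781 = 141.197 × 1.40781 = 198.779 kN·m.

M ≈ 198.8 kN·m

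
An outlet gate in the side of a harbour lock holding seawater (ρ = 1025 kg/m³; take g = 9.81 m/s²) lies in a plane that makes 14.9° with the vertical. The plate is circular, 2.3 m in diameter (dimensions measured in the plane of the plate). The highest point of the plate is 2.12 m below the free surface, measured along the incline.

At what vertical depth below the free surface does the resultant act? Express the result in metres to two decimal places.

h_p = 3.26 m

γ = ρg = 1025 × 9.81 / 1000 = 10.05525 kN/m³.
The plate makes 14.9° with the vertical, i.e. θ = 90° − 14.9° = 75.1° to the horizontal. Measuring y along the incline from the free-surface line, vertical depth h = y·sinθ with sinθ = 0.966376.
The centroid is at the centre, 1.15 m below the top of the plate, so y_c = 2.12 + 1.15 = 3.27 m and h_c = 3.27 × 0.966376 = 3.16005 m.
A = π(1.15)² = 4.15476 m².
Resultant F = γ·h_c·A = 10.05525 × 3.16005 × 4.15476 = 132.018 kN.
I_c = πr⁴/4 = π × 1.15⁴/4 = 1.37367 m⁴.
Centre of pressure: y_p = y_c + I_c/(y_c·A) = 3.27 + 1.37367/(3.27 × 4.15476) = 3.27 + 0.101109 = 3.37111 m along the plane.
Vertically, h_p = y_p·sinθ = 3.37111 × 0.966376 = 3.25776 m.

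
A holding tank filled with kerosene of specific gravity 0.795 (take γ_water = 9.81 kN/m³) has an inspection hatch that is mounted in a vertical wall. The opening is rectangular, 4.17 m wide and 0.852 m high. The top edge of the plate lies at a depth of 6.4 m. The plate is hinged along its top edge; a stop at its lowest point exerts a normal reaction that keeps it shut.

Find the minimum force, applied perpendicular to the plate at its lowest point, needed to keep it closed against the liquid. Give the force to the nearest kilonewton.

γ = 0.795 × 9.81 = 7.79895 kN/m³.
The centroid lies 0.852/2 = 0.426 m below the top edge, so the centroid depth is h_c = 6.4 + 0.426 = 6.826 m.
A = 4.17 × 0.852 = 3.55284 m².
Resultant F = γ·h_c·A = 7.79895 × 6.826 × 3.55284 = 189.138 kN.
I_c = b·h³/12 = 4.17 × 0.852³/12 = 0.214918 m⁴.
Centre of pressure: y_p = y_c + I_c/(y_c·A) = 6.826 + 0.214918/(6.826 × 3.55284) = 6.826 + 0.00886198 = 6.83486 m along the plane.
The resultant acts 0.426 + 0.00886198 = 0.434862 m (along the plate) below the hinge at the top edge, so the moment about the hinge is M = F × 0.434862 = 189.138 × 0.434862 = 82.2489 kN·m.
A normal force at the bottom, 0.852 m from the hinge, must supply this moment: P = 82.2489/0.852 = 96.5363 kN.

P ≈ 97 kN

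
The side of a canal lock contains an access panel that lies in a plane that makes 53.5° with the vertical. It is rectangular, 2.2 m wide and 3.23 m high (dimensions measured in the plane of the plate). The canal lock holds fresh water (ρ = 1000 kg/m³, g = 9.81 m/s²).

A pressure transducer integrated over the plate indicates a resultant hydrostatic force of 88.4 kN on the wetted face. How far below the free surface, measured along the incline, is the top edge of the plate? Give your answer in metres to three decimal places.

y_top ≈ 0.517 m

γ = ρg = 1000 × 9.81 = 9810 N/m³ = 9.81 kN/m³.
A = 2.2 × 3.23 = 7.106 m².
From F = γ·h_c·A, the centroid depth is h_c = 88.4/(9.81 × 7.106) = 1.26811 m.
The plate makes 53.5° with the vertical, i.e. θ = 90° − 53.5° = 36.5° to the horizontal. Measuring y along the incline from the free-surface line, vertical depth h = y·sinθ with sinθ = 0.594823.
Along the incline, y_c = h_c/sinθ = 1.26811/0.594823 = 2.13191 m.
The centroid lies 3.23/2 = 1.615 m below the top edge, so the top edge sits at y_top = 2.13191 − 1.615 = 0.51691 m along the incline.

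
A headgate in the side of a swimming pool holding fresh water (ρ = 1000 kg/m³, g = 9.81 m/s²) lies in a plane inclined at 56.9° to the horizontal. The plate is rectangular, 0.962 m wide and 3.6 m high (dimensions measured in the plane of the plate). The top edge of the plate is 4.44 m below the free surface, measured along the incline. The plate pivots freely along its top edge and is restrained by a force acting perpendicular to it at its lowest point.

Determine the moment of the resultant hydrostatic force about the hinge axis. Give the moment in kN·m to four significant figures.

M ≈ 350.4 kN·m

γ = ρg = 1000 × 9.81 = 9810 N/m³ = 9.81 kN/m³.
Let θ = 56.9° be the plate's angle to the horizontal; measure y along the incline from where the plane meets the free surface. Vertical depth h = y·sinθ with sinθ = 0.837719.
The centroid lies 3.6/2 = 1.8 m below the top edge, so y_c = 4.44 + 1.8 = 6.24 m and h_c = 6.24 × 0.837719 = 5.22737 m.
A = 0.962 × 3.6 = 3.4632 m².
Resultant F = γ·h_c·A = 9.81 × 5.22737 × 3.4632 = 177.595 kN.
I_c = b·h³/12 = 0.962 × 3.6³/12 = 3.74026 m⁴.
Centre of pressure: y_p = y_c + I_c/(y_c·A) = 6.24 + 3.74026/(6.24 × 3.4632) = 6.24 + 0.173077 = 6.41308 m along the plane.
The resultant acts 1.8 + 0.173077 = 1.97308 m (along the plate) below the hinge at the top edge, so the moment about the hinge is M = F × 1.97308 = 177.595 × 1.97308 = 350.409 kN·m.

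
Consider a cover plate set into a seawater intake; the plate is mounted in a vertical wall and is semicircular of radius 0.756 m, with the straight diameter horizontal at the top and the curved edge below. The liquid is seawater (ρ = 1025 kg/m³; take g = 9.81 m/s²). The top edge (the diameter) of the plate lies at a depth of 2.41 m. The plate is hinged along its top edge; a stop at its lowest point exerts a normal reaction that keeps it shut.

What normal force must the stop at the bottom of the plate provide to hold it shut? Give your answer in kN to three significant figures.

P ≈ 10.9 kN

γ = ρg = 1025 × 9.81 / 1000 = 10.05525 kN/m³.
The centroid of a semicircle lies 4r/(3π) = 0.320856 m from the diameter, here below the top edge, so the centroid depth is h_c = 2.41 + 0.320856 = 2.73086 m.
A = πr²/2 = π × 0.756²/2 = 0.897767 m².
Resultant F = γ·h_c·A = 10.05525 × 2.73086 × 0.897767 = 24.6522 kN.
I_c = (π/8 − 8/(9π))·r⁴ = 0.109757 × 0.756⁴ = 0.0358525 m⁴.
Centre of pressure: y_p = y_c + I_c/(y_c·A) = 2.73086 + 0.0358525/(2.73086 × 0.897767) = 2.73086 + 0.0146237 = 2.74548 m along the plane.
The resultant acts 0.320856 + 0.0146237 = 0.33548 m (along the plate) below the hinge at the top edge, so the moment about the hinge is M = F × 0.33548 = 24.6522 × 0.33548 = 8.27032 kN·m.
A normal force at the bottom, 0.756 m from the hinge, must supply this moment: P = 8.27032/0.756 = 10.9396 kN.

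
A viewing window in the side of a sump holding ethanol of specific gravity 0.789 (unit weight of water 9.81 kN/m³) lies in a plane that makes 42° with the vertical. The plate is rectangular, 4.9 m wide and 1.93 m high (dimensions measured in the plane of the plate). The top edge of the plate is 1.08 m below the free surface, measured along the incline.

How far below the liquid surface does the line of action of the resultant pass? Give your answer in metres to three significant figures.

γ = 0.789 × 9.81 = 7.74009 kN/m³.
The plate makes 42° with the vertical, i.e. θ = 90° − 42° = 48° to the horizontal. Measuring y along the incline from the free-surface line, vertical depth h = y·sinθ with sinθ = 0.743145.
The centroid lies 1.93/2 = 0.965 m below the top edge, so y_c = 1.08 + 0.965 = 2.045 m and h_c = 2.045 × 0.743145 = 1.51973 m.
A = 4.9 × 1.93 = 9.457 m².
Resultant F = γ·h_c·A = 7.74009 × 1.51973 × 9.457 = 111.241 kN.
I_c = b·h³/12 = 4.9 × 1.93³/12 = 2.93553 m⁴.
Centre of pressure: y_p = y_c + I_c/(y_c·A) = 2.045 + 2.93553/(2.045 × 9.457) = 2.045 + 0.151789 = 2.19679 m along the plane.
Vertically, h_p = y_p·sinθ = 2.19679 × 0.743145 = 1.63253 m.

h_p = 1.63 m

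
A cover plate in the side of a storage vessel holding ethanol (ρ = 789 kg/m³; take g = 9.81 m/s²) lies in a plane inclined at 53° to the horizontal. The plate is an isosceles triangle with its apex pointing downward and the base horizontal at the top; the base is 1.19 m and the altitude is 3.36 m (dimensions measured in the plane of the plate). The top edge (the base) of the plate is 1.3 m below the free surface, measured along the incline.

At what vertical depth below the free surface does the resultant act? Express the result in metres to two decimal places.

h_p = 2.14 m

γ = ρg = 789 × 9.81 / 1000 = 7.74009 kN/m³.
Let θ = 53° be the plate's angle to the horizontal; measure y along the incline from where the plane meets the free surface. Vertical depth h = y·sinθ with sinθ = 0.798636.
With the apex down, the centroid sits h/3 = 3.36/3 = 1.12 m below the base (the top edge), so y_c = 1.3 + 1.12 = 2.42 m and h_c = 2.42 × 0.798636 = 1.9327 m.
A = ½ × 1.19 × 3.36 = 1.9992 m².
Resultant F = γ·h_c·A = 7.74009 × 1.9327 × 1.9992 = 29.9066 kN.
I_c = b·h³/36 = 1.19 × 3.36³/36 = 1.2539 m⁴.
Centre of pressure: y_p = y_c + I_c/(y_c·A) = 2.42 + 1.2539/(2.42 × 1.9992) = 2.42 + 0.259174 = 2.67917 m along the plane.
Vertically, h_p = y_p·sinθ = 2.67917 × 0.798636 = 2.13968 m.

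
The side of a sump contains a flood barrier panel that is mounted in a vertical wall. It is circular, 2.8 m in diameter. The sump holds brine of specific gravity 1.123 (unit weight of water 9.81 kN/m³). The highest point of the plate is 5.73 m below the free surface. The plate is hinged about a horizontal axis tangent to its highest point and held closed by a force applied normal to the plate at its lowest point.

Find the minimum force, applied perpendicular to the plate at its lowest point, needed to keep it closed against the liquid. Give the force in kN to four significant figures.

γ = 1.123 × 9.81 = 11.01663 kN/m³.
The centroid is at the centre, 1.4 m below the top of the plate, so the centroid depth is h_c = 5.73 + 1.4 = 7.13 m.
A = π(1.4)² = 6.15752 m².
Resultant F = γ·h_c·A = 11.01663 × 7.13 × 6.15752 = 483.664 kN.
I_c = πr⁴/4 = π × 1.4⁴/4 = 3.01719 m⁴.
Centre of pressure: y_p = y_c + I_c/(y_c·A) = 7.13 + 3.01719/(7.13 × 6.15752) = 7.13 + 0.0687238 = 7.19872 m along the plane.
The resultant acts 1.4 + 0.0687238 = 1.46872 m (along the plate) below the hinge at the top edge, so the moment about the hinge is M = F × 1.46872 = 483.664 × 1.46872 = 710.367 kN·m.
A normal force at the bottom, 2.8 m from the hinge, must supply this moment: P = 710.367/2.8 = 253.703 kN.

P ≈ 253.7 kN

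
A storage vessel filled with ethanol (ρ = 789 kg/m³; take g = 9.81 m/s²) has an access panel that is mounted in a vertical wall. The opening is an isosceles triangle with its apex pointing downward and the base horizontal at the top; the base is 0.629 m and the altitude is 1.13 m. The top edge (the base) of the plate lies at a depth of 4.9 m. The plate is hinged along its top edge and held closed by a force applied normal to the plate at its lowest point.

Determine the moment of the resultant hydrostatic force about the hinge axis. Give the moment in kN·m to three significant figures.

M ≈ 5.66 kN·m

γ = ρg = 789 × 9.81 / 1000 = 7.74009 kN/m³.
With the apex down, the centroid sits h/3 = 1.13/3 = 0.376667 m below the base (the top edge), so the centroid depth is h_c = 4.9 + 0.376667 = 5.27667 m.
A = ½ × 0.629 × 1.13 = 0.355385 m².
Resultant F = γ·h_c·A = 7.74009 × 5.27667 × 0.355385 = 14.5146 kN.
I_c = b·h³/36 = 0.629 × 1.13³/36 = 0.0252106 m⁴.
Centre of pressure: y_p = y_c + I_c/(y_c·A) = 5.27667 + 0.0252106/(5.27667 × 0.355385) = 5.27667 + 0.0134439 = 5.29011 m along the plane.
The resultant acts 0.376667 + 0.0134439 = 0.390111 m (along the plate) below the hinge at the top edge, so the moment about the hinge is M = F × 0.390111 = 14.5146 × 0.390111 = 5.66231 kN·m.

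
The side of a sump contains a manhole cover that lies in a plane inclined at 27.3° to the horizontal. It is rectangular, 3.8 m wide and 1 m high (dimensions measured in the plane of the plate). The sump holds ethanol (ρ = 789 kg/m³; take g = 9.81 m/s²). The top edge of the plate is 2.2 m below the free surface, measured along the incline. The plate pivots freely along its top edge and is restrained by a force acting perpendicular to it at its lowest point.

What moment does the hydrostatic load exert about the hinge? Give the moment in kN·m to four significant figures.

γ = ρg = 789 × 9.81 / 1000 = 7.74009 kN/m³.
Let θ = 27.3° be the plate's angle to the horizontal; measure y along the incline from where the plane meets the free surface. Vertical depth h = y·sinθ with sinθ = 0.458650.
The centroid lies 1/2 = 0.5 m below the top edge, so y_c = 2.2 + 0.5 = 2.7 m and h_c = 2.7 × 0.458650 = 1.23836 m.
A = 3.8 × 1 = 3.8 m².
Resultant F = γ·h_c·A = 7.74009 × 1.23836 × 3.8 = 36.4231 kN.
I_c = b·h³/12 = 3.8 × 1³/12 = 0.316667 m⁴.
Centre of pressure: y_p = y_c + I_c/(y_c·A) = 2.7 + 0.316667/(2.7 × 3.8) = 2.7 + 0.0308642 = 2.73086 m along the plane.
The resultant acts 0.5 + 0.0308642 = 0.530864 m (along the plate) below the hinge at the top edge, so the moment about the hinge is M = F × 0.530864 = 36.4231 × 0.530864 = 19.3357 kN·m.

M ≈ 19.34 kN·m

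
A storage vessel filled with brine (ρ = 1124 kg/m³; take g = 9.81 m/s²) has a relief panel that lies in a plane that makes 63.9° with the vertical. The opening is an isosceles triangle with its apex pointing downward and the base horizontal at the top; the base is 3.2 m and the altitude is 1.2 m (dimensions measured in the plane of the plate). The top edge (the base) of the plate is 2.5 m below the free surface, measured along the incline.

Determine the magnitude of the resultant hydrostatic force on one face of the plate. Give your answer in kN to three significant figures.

γ = ρg = 1124 × 9.81 / 1000 = 11.02644 kN/m³.
The plate makes 63.9° with the vertical, i.e. θ = 90° − 63.9° = 26.1° to the horizontal. Measuring y along the incline from the free-surface line, vertical depth h = y·sinθ with sinθ = 0.439939.
With the apex down, the centroid sits h/3 = 1.2/3 = 0.4 m below the base (the top edge), so y_c = 2.5 + 0.4 = 2.9 m and h_c = 2.9 × 0.439939 = 1.27582 m.
A = ½ × 3.2 × 1.2 = 1.92 m².
Resultant F = γ·h_c·A = 11.02644 × 1.27582 × 1.92 = 27.0101 kN.

F ≈ 27.0 kN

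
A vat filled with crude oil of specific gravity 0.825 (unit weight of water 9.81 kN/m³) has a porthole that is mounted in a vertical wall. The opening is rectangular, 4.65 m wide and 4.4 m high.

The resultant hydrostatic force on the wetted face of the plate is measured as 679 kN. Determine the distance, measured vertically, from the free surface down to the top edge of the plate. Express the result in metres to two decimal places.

d_top ≈ 1.90 m

γ = 0.825 × 9.81 = 8.09325 kN/m³.
A = 4.65 × 4.4 = 20.46 m².
From F = γ·h_c·A, the centroid depth is h_c = 679/(8.09325 × 20.46) = 4.10054 m.
The centroid lies 4.4/2 = 2.2 m below the top edge, so the top edge sits at h_top = 4.10054 − 2.2 = 1.90054 m below the surface.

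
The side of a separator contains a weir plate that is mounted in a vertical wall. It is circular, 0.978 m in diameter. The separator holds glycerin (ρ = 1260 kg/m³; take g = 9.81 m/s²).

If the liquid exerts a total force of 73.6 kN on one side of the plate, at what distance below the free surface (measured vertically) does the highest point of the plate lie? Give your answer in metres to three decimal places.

d_top ≈ 7.437 m

γ = ρg = 1260 × 9.81 / 1000 = 12.3606 kN/m³.
A = π(0.489)² = 0.751221 m².
From F = γ·h_c·A, the centroid depth is h_c = 73.6/(12.3606 × 0.751221) = 7.9263 m.
The centroid is at the centre, 0.489 m below the top of the plate, so the highest point sits at h_top = 7.9263 − 0.489 = 7.4373 m below the surface.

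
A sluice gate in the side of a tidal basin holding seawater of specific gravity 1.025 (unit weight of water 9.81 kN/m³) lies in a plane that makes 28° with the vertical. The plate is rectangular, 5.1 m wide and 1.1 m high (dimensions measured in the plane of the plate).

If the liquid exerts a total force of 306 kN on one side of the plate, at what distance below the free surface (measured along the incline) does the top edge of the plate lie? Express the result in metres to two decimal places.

y_top ≈ 5.59 m

γ = 1.025 × 9.81 = 10.05525 kN/m³.
A = 5.1 × 1.1 = 5.61 m².
From F = γ·h_c·A, the centroid depth is h_c = 306/(10.05525 × 5.61) = 5.42457 m.
The plate makes 28° with the vertical, i.e. θ = 90° − 28° = 62° to the horizontal. Measuring y along the incline from the free-surface line, vertical depth h = y·sinθ with sinθ = 0.882948.
Along the incline, y_c = h_c/sinθ = 5.42457/0.882948 = 6.1437 m.
The centroid lies 1.1/2 = 0.55 m below the top edge, so the top edge sits at y_top = 6.1437 − 0.55 = 5.5937 m along the incline.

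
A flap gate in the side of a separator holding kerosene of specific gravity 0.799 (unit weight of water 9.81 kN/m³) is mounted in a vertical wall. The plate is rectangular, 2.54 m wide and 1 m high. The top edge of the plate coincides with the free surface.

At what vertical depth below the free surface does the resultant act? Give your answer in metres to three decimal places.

γ = 0.799 × 9.81 = 7.83819 kN/m³.
The centroid lies 1/2 = 0.5 m below the top edge, so the centroid depth is h_c = 0.5 m.
A = 2.54 × 1 = 2.54 m².
Resultant F = γ·h_c·A = 7.83819 × 0.5 × 2.54 = 9.9545 kN.
I_c = b·h³/12 = 2.54 × 1³/12 = 0.211667 m⁴.
Centre of pressure: y_p = y_c + I_c/(y_c·A) = 0.5 + 0.211667/(0.5 × 2.54) = 0.5 + 0.166667 = 0.666667 m along the plane.

h_p = 0.667 m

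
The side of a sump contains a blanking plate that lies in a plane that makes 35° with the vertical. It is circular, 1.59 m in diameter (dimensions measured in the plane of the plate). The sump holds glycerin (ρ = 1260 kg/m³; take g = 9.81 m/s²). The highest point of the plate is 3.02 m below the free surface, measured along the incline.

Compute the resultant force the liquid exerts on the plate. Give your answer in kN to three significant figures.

F ≈ 76.7 kN

γ = ρg = 1260 × 9.81 / 1000 = 12.3606 kN/m³.
The plate makes 35° with the vertical, i.e. θ = 90° − 35° = 55° to the horizontal. Measuring y along the incline from the free-surface line, vertical depth h = y·sinθ with sinθ = 0.819152.
The centroid is at the centre, 0.795 m below the top of the plate, so y_c = 3.02 + 0.795 = 3.815 m and h_c = 3.815 × 0.819152 = 3.12506 m.
A = π(0.795)² = 1.98557 m².
Resultant F = γ·h_c·A = 12.3606 × 3.12506 × 1.98557 = 76.6978 kN.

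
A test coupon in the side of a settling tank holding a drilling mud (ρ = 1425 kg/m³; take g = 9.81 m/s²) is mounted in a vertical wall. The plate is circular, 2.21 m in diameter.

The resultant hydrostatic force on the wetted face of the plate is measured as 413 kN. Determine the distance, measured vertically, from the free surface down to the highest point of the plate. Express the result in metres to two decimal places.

d_top ≈ 6.60 m

γ = ρg = 1425 × 9.81 / 1000 = 13.97925 kN/m³.
A = π(1.105)² = 3.83596 m².
From F = γ·h_c·A, the centroid depth is h_c = 413/(13.97925 × 3.83596) = 7.7018 m.
The centroid is at the centre, 1.105 m below the top of the plate, so the highest point sits at h_top = 7.7018 − 1.105 = 6.5968 m below the surface.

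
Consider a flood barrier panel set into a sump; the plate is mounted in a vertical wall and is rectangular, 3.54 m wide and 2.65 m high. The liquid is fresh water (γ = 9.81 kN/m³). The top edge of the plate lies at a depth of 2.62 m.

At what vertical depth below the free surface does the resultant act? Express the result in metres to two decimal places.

γ = 9.81 kN/m³.
The centroid lies 2.65/2 = 1.325 m below the top edge, so the centroid depth is h_c = 2.62 + 1.325 = 3.945 m.
A = 3.54 × 2.65 = 9.381 m².
Resultant F = γ·h_c·A = 9.81 × 3.945 × 9.381 = 363.049 kN.
I_c = b·h³/12 = 3.54 × 2.65³/12 = 5.48984 m⁴.
Centre of pressure: y_p = y_c + I_c/(y_c·A) = 3.945 + 5.48984/(3.945 × 9.381) = 3.945 + 0.148342 = 4.09334 m along the plane.

h_p = 4.09 m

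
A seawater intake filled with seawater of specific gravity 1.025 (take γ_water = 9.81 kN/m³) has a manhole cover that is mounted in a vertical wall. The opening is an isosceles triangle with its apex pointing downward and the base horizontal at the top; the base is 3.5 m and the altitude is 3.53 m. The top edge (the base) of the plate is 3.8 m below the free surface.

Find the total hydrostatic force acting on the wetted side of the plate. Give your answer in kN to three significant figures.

γ = 1.025 × 9.81 = 10.05525 kN/m³.
With the apex down, the centroid sits h/3 = 3.53/3 = 1.17667 m below the base (the top edge), so the centroid depth is h_c = 3.8 + 1.17667 = 4.97667 m.
A = ½ × 3.5 × 3.53 = 6.1775 m².
Resultant F = γ·h_c·A = 10.05525 × 4.97667 × 6.1775 = 309.132 kN.

F ≈ 309 kN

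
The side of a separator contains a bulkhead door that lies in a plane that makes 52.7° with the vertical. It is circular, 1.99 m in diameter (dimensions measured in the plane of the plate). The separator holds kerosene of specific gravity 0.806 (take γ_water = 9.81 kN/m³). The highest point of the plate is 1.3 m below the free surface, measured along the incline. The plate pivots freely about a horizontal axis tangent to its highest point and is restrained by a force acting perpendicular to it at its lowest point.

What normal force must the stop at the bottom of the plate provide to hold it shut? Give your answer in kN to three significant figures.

P ≈ 19.0 kN

γ = 0.806 × 9.81 = 7.90686 kN/m³.
The plate makes 52.7° with the vertical, i.e. θ = 90° − 52.7° = 37.3° to the horizontal. Measuring y along the incline from the free-surface line, vertical depth h = y·sinθ with sinθ = 0.605988.
The centroid is at the centre, 0.995 m below the top of the plate, so y_c = 1.3 + 0.995 = 2.295 m and h_c = 2.295 × 0.605988 = 1.39074 m.
A = π(0.995)² = 3.11026 m².
Resultant F = γ·h_c·A = 7.90686 × 1.39074 × 3.11026 = 34.2016 kN.
I_c = πr⁴/4 = π × 0.995⁴/4 = 0.769808 m⁴.
Centre of pressure: y_p = y_c + I_c/(y_c·A) = 2.295 + 0.769808/(2.295 × 3.11026) = 2.295 + 0.107846 = 2.40285 m along the plane.
The resultant acts 0.995 + 0.107846 = 1.10285 m (along the plate) below the hinge at the top edge, so the moment about the hinge is M = F × 1.10285 = 34.2016 × 1.10285 = 37.7192 kN·m.
A normal force at the bottom, 1.99 m from the hinge, must supply this moment: P = 37.7192/1.99 = 18.9544 kN.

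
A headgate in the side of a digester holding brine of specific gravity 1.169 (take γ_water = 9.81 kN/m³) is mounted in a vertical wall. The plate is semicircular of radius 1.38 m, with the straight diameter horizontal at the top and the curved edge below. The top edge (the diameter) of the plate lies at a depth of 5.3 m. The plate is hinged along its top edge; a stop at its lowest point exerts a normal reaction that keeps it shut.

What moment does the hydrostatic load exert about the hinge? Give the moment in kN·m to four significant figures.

γ = 1.169 × 9.81 = 11.46789 kN/m³.
The centroid of a semicircle lies 4r/(3π) = 0.58569 m from the diameter, here below the top edge, so the centroid depth is h_c = 5.3 + 0.58569 = 5.88569 m.
A = πr²/2 = π × 1.38²/2 = 2.99142 m².
Resultant F = γ·h_c·A = 11.46789 × 5.88569 × 2.99142 = 201.91 kN.
I_c = (π/8 − 8/(9π))·r⁴ = 0.109757 × 1.38⁴ = 0.39806 m⁴.
Centre of pressure: y_p = y_c + I_c/(y_c·A) = 5.88569 + 0.39806/(5.88569 × 2.99142) = 5.88569 + 0.0226086 = 5.9083 m along the plane.
The resultant acts 0.58569 + 0.0226086 = 0.608299 m (along the plate) below the hinge at the top edge, so the moment about the hinge is M = F × 0.608299 = 201.91 × 0.608299 = 122.822 kN·m.

M ≈ 122.8 kN·m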